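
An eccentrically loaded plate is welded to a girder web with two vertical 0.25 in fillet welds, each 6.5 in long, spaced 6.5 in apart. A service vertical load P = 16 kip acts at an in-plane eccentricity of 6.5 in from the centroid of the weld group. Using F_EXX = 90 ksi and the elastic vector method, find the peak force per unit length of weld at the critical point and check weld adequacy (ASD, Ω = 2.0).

Total weld length L_w = 13 in. Treat welds as unit-width lines.
Polar moment about centroid: J = 2[d³/12 + d(b/2)²] = 2[6.5³/12 + 6.5×3.25²] = 183.1 in³.
Direct shear f_v = P/L_w = 16 / 13 = 1.231 kip/in (vertical).
Torsion M = P·e = 16 × 6.5 = 104 kip·in.
Critical point at (x, y) = (3.25, 3.25) from centroid. f_tx = M·y/J = 1.846 kip/in; f_ty = M·x/J = 1.846 kip/in.
Resultant f_max = √[f_tx² + (f_v + f_ty)²] = √[1.846² + (1.231 + 1.846)²] = 3.588 kip/in.
Capacity per unit length: r_n/Ω = (1/2.0) × 0.6 × 90 × (0.707 × 0.25) = 4.772 kip/in.
3.588 ≤ 4.772 → adequate.

f_max ≈ 3.59 kip/in; adequate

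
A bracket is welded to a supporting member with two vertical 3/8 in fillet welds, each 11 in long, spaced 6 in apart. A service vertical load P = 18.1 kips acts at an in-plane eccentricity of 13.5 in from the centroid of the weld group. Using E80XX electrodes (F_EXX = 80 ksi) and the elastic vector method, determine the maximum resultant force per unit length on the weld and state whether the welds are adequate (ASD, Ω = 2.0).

f_max ≈ 4.1 kip/in; adequate

Total weld length L_w = 22 in. Treat welds as unit-width lines.
Polar moment about centroid: J = 2[d³/12 + d(b/2)²] = 2[11³/12 + 11×3²] = 419.8 in³.
Direct shear f_v = P/L_w = 18.1 / 22 = 0.8227 kip/in (vertical).
Torsion M = P·e = 18.1 × 13.5 = 244.35 kip·in.
Critical point at (x, y) = (3, 5.5) from centroid. f_tx = M·y/J = 3.201 kip/in; f_ty = M·x/J = 1.746 kip/in.
Resultant f_max = √[f_tx² + (f_v + f_ty)²] = √[3.201² + (0.8227 + 1.746)²] = 4.104 kip/in.
Capacity per unit length: r_n/Ω = (1/2.0) × 0.6 × 80 × (0.707 × 0.375) = 6.363 kip/in.
4.104 ≤ 6.363 → adequate.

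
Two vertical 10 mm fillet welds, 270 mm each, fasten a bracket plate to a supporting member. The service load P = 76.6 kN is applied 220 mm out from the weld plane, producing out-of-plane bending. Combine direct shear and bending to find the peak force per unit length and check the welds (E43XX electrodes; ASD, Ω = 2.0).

E43XX → F_EXX = 430 MPa.
L_w = 2 × 270 = 540 mm; section modulus (unit throat) S = 2 × L²/6 = 24300 mm².
Direct shear f_v = P/L_w = 76.6×10³/540 = 141.9 N/mm.
Moment M = P × e = 76.6×10³ × 220 = 16852000 N·mm; bending f_b = M/S = 693.5 N/mm.
f_max = √(f_v² + f_b²) = √(141.9² + 693.5²) = 707.9 N/mm.
r_n/Ω = (1/2.0) × 0.6 × 430 × (0.707 × 10) = 912 N/mm → adequate.

f_max ≈ 708 N/mm; adequate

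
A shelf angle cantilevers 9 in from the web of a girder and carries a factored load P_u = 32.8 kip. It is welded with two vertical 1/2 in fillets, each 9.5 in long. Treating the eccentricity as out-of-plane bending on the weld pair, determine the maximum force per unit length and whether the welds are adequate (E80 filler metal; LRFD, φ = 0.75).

E80XX → F_EXX = 80 ksi.
L_w = 2 × 9.5 = 19 in; section modulus (unit throat) S = 2 × L²/6 = 30.08 in².
Direct shear f_v = P/L_w = 32.8/19 = 1.726 kip/in.
Moment M = P × e = 32.8 × 9 = 295.2 kip·in; bending f_b = M/S = 9.813 kip/in.
f_max = √(f_v² + f_b²) = √(1.726² + 9.813²) = 9.963 kip/in.
φr_n = 0.75 × 0.6 × 80 × (0.707 × 0.5) = 12.73 kip/in → adequate.

f_max ≈ 9.96 kip/in; adequate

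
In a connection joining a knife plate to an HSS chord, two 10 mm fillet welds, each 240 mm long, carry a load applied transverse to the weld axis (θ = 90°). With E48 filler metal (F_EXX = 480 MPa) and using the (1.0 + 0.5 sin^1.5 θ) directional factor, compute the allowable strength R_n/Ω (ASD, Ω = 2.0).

R_n/Ω ≈ 733 kN

t_e = 0.707 × 10 = 7.07 mm; A_we = 7.07 × 480 = 3394 mm².
Directional factor: 1.0 + 0.5 sin^1.5(90°) = 1.5.
F_nw = 0.6 × 480 × 1.5 = 432 MPa.
R_n/Ω = (432 × 3394) / 2.0 × 10⁻³ = 733 kN.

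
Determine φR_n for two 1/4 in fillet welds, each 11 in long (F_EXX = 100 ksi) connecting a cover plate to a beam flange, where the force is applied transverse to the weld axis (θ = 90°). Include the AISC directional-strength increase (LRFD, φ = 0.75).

φR_n ≈ 262 kip

t_e = 0.707 × 0.25 = 0.1767 in; A_we = 0.1767 × 22 = 3.888 in².
Directional factor: 1.0 + 0.5 sin^1.5(90°) = 1.5.
F_nw = 0.6 × 100 × 1.5 = 90 ksi.
φR_n = 0.75 × 90 × 3.888 = 262.5 kip.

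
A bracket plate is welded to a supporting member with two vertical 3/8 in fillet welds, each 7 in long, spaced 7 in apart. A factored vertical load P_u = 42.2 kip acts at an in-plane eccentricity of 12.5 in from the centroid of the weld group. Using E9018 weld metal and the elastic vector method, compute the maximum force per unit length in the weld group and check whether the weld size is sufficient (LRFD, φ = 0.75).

E90XX → F_EXX = 90 ksi.
Total weld length L_w = 14 in. Treat welds as unit-width lines.
Polar moment about centroid: J = 2[d³/12 + d(b/2)²] = 2[7³/12 + 7×3.5²] = 228.7 in³.
Direct shear f_v = P/L_w = 42.2 / 14 = 3.014 kip/in (vertical).
Torsion M = P·e = 42.2 × 12.5 = 527.5 kip·in.
Critical point at (x, y) = (3.5, 3.5) from centroid. f_tx = M·y/J = 8.074 kip/in; f_ty = M·x/J = 8.074 kip/in.
Resultant f_max = √[f_tx² + (f_v + f_ty)²] = √[8.074² + (3.014 + 8.074)²] = 13.72 kip/in.
Capacity per unit length: φr_n = 0.75 × 0.6 × 90 × (0.707 × 0.375) = 10.74 kip/in.
13.72 > 10.74 → NOT adequate.

f_max ≈ 13.7 kip/in; NOT adequate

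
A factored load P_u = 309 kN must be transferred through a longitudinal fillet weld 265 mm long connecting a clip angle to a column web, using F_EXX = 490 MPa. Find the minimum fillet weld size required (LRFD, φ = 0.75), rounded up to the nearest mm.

Total weld length L = 265 mm.
Required throat t_e = P_u / (φ × 0.6 F_EXX × L) = 309 / (0.75 × 0.6 × 490 × 265 × 10⁻³) = 5.288 mm.
Required leg w = t_e / 0.707 = 7.48 mm → use 8 mm.

w = 8 mm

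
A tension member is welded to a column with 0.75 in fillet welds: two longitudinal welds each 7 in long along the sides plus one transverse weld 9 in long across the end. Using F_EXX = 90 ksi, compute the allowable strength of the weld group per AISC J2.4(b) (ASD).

t_e = 0.707 × 0.75 = 0.5302 in.
R_nwl = 0.6 × 90 × 0.5302 × 14 = 400.9 kips (longitudinal, 2 welds).
R_nwt = 0.6 × 90 × 0.5302 × 9 = 257.7 kips (transverse, base value).
(i) R_nwl + R_nwt = 658.6 kips; (ii) 0.85 R_nwl + 1.5 R_nwt = 727.3 kips.
R_n = max = 727.3 kips [governs: (ii)]; R_n/Ω = 363.6 kips.

R_n/Ω ≈ 364 kips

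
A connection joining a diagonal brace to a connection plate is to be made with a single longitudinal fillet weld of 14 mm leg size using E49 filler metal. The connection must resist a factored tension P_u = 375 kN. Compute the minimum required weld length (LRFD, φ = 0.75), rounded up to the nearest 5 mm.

L = 175 mm

E49XX → F_EXX = 490 MPa.
Throat t_e = 0.707 × 14 = 9.898 mm.
φr_n = 0.75 × 0.6 × 490 × 9.898 × 10⁻³ = 2.183 kN/mm.
L_req = P_u / φr_n = 375 / 2.183 = 171.8 mm total.
Round up → use L = 175 mm.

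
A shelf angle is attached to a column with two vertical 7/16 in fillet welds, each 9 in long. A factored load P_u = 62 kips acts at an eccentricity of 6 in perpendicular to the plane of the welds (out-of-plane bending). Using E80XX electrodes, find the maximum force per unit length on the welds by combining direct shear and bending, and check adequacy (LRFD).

E80XX → F_EXX = 80 ksi.
L_w = 2 × 9 = 18 in; section modulus (unit throat) S = 2 × L²/6 = 27 in².
Direct shear f_v = P/L_w = 62/18 = 3.444 kip/in.
Moment M = P × e = 62 × 6 = 372 kip·in; bending f_b = M/S = 13.78 kip/in.
f_max = √(f_v² + f_b²) = √(3.444² + 13.78²) = 14.2 kip/in.
φr_n = 0.75 × 0.6 × 80 × (0.707 × 0.4375) = 11.14 kip/in → NOT adequate.

f_max ≈ 14.2 kip/in; NOT adequate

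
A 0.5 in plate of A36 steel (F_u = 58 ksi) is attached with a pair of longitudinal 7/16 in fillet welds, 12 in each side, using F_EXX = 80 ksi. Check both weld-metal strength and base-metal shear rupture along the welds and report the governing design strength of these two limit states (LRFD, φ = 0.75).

t_e = 0.707 × 0.4375 = 0.3093 in; L = 24 in.
Weld metal: φR_n = 0.75 × 0.6 × 80 × 0.3093 × 24 = 267.2 kip.
Base metal (shear rupture): φR_n = 0.75 × 0.6 × 58 × 0.5 × 24 = 313.2 kip.
Governing: weld metal.

φR_n ≈ 267 kip (weld metal governs)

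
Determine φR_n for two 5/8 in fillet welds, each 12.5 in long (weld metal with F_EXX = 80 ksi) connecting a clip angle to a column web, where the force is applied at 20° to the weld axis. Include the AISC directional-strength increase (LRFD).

t_e = 0.707 × 0.625 = 0.4419 in; A_we = 0.4419 × 25 = 11.05 in².
Directional factor: 1.0 + 0.5 sin^1.5(20°) = 1.1.
F_nw = 0.6 × 80 × 1.1 = 52.8 ksi.
φR_n = 0.75 × 52.8 × 11.05 = 437.5 kips.

φR_n ≈ 437 kips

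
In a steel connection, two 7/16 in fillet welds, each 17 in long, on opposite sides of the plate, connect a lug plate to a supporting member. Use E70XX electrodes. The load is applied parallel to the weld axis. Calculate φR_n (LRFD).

E70XX → F_EXX = 70 ksi.
Effective throat t_e = 0.707 × 0.4375 = 0.3093 in.
Total length L = 34 in; A_we = 0.3093 × 34 = 10.52 in².
F_nw = 0.6 F_EXX = 0.6 × 70 = 42 ksi.
φR_n = 0.75 × 42 × 10.52 = 331.3 kip.

φR_n ≈ 331 kip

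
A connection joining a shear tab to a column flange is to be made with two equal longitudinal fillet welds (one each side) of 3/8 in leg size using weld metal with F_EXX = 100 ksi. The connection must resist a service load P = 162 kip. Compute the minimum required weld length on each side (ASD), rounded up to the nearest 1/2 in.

Throat t_e = 0.707 × 0.375 = 0.2651 in.
r_n/Ω = (0.6 × 100 × 0.2651) / 2.0 = 7.954 kip/in.
L_req = P / (r_n/Ω) = 162 / 7.954 = 20.37 in total.
Per side: 20.37 / 2 = 10.18 in.
Round up → use L = 10.5 in on each side.

L = 10.5 in on each side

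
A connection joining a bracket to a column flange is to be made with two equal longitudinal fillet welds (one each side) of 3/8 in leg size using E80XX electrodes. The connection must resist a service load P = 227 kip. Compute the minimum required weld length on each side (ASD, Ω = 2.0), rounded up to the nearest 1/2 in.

L = 18 in on each side

E80XX → F_EXX = 80 ksi.
Throat t_e = 0.707 × 0.375 = 0.2651 in.
r_n/Ω = (0.6 × 80 × 0.2651) / 2.0 = 6.363 kip/in.
L_req = P / (r_n/Ω) = 227 / 6.363 = 35.67 in total.
Per side: 35.67 / 2 = 17.84 in.
Round up → use L = 18 in on each side.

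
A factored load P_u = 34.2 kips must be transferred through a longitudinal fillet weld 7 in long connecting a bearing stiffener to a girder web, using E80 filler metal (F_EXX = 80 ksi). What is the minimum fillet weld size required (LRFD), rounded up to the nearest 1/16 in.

Total weld length L = 7 in.
Required throat t_e = P_u / (φ × 0.6 F_EXX × L) = 34.2 / (0.75 × 0.6 × 80 × 7) = 0.1357 in.
Required leg w = t_e / 0.707 = 0.192 in → use 1/4 in.

w = 1/4 in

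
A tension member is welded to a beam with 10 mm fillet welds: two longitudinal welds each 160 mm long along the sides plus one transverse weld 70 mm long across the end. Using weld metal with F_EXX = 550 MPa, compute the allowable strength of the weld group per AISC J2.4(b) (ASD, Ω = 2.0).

R_n/Ω ≈ 455 kN

t_e = 0.707 × 10 = 7.07 mm.
R_nwl = 0.6 × 550 × 7.07 × 320 × 10⁻³ = 746.6 kN (longitudinal, 2 welds).
R_nwt = 0.6 × 550 × 7.07 × 70 × 10⁻³ = 163.3 kN (transverse, base value).
(i) R_nwl + R_nwt = 909.9 kN; (ii) 0.85 R_nwl + 1.5 R_nwt = 879.6 kN.
R_n = max = 909.9 kN [governs: (i)]; R_n/Ω = 455 kN.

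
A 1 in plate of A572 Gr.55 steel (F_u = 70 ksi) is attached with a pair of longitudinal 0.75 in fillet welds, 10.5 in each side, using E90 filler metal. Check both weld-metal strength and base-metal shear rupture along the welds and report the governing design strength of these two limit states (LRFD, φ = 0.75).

E90XX → F_EXX = 90 ksi.
t_e = 0.707 × 0.75 = 0.5302 in; L = 21 in.
Weld metal: φR_n = 0.75 × 0.6 × 90 × 0.5302 × 21 = 451 kip.
Base metal (shear rupture): φR_n = 0.75 × 0.6 × 70 × 1 × 21 = 661.5 kip.
Governing: weld metal.

φR_n ≈ 451 kip (weld metal governs)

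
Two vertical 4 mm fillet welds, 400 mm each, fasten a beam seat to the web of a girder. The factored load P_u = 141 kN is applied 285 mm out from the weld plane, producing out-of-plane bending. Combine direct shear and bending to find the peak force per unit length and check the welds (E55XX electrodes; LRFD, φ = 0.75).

f_max ≈ 774 N/mm; NOT adequate

E55XX → F_EXX = 550 MPa.
L_w = 2 × 400 = 800 mm; section modulus (unit throat) S = 2 × L²/6 = 53330 mm².
Direct shear f_v = P/L_w = 141×10³/800 = 176.2 N/mm.
Moment M = P × e = 141×10³ × 285 = 40185000 N·mm; bending f_b = M/S = 753.5 N/mm.
f_max = √(f_v² + f_b²) = √(176.2² + 753.5²) = 773.8 N/mm.
φr_n = 0.75 × 0.6 × 550 × (0.707 × 4) = 699.9 N/mm → NOT adequate.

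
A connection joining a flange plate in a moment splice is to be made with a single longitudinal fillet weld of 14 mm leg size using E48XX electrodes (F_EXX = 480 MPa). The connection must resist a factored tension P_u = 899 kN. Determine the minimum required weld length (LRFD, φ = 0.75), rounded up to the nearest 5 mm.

L = 425 mm

Throat t_e = 0.707 × 14 = 9.898 mm.
φr_n = 0.75 × 0.6 × 480 × 9.898 × 10⁻³ = 2.138 kN/mm.
L_req = P_u / φr_n = 899 / 2.138 = 420.5 mm total.
Round up → use L = 425 mm.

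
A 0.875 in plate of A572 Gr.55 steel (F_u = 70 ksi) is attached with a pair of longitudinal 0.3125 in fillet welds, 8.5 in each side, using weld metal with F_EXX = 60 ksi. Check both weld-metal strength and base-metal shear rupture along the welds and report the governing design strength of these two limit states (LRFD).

t_e = 0.707 × 0.3125 = 0.2209 in; L = 17 in.
Weld metal: φR_n = 0.75 × 0.6 × 60 × 0.2209 × 17 = 101.4 kip.
Base metal (shear rupture): φR_n = 0.75 × 0.6 × 70 × 0.875 × 17 = 468.6 kip.
Governing: weld metal.

φR_n ≈ 101 kip (weld metal governs)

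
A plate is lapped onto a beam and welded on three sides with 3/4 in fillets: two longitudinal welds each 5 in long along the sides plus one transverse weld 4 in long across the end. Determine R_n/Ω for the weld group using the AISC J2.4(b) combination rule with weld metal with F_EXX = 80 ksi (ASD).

t_e = 0.707 × 0.75 = 0.5302 in.
R_nwl = 0.6 × 80 × 0.5302 × 10 = 254.5 kips (longitudinal, 2 welds).
R_nwt = 0.6 × 80 × 0.5302 × 4 = 101.8 kips (transverse, base value).
(i) R_nwl + R_nwt = 356.3 kips; (ii) 0.85 R_nwl + 1.5 R_nwt = 369.1 kips.
R_n = max = 369.1 kips [governs: (ii)]; R_n/Ω = 184.5 kips.

R_n/Ω ≈ 185 kips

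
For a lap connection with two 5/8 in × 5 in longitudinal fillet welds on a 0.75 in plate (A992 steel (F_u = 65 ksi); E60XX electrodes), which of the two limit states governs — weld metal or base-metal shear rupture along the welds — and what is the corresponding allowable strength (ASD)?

E60XX → F_EXX = 60 ksi.
t_e = 0.707 × 0.625 = 0.4419 in; L = 10 in.
Weld metal: R_n/Ω = (1/2.0) × 0.6 × 60 × 0.4419 × 10 = 79.54 kip.
Base metal (shear rupture): R_n/Ω = (1/2.0) × 0.6 × 65 × 0.75 × 10 = 146.2 kip.
Governing: weld metal.

R_n/Ω ≈ 79.5 kip (weld metal governs)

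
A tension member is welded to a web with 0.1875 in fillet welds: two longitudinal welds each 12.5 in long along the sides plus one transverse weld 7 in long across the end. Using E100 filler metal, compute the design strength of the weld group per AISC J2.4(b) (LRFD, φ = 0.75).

φR_n ≈ 191 kips

E100XX → F_EXX = 100 ksi.
t_e = 0.707 × 0.1875 = 0.1326 in.
R_nwl = 0.6 × 100 × 0.1326 × 25 = 198.8 kips (longitudinal, 2 welds).
R_nwt = 0.6 × 100 × 0.1326 × 7 = 55.68 kips (transverse, base value).
(i) R_nwl + R_nwt = 254.5 kips; (ii) 0.85 R_nwl + 1.5 R_nwt = 252.5 kips.
R_n = max = 254.5 kips [governs: (i)]; φR_n = 190.9 kips.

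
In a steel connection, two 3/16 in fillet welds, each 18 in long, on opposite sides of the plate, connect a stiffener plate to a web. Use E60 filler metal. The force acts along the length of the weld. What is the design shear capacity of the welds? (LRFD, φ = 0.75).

E60XX → F_EXX = 60 ksi.
Effective throat t_e = 0.707 × 0.1875 = 0.1326 in.
Total length L = 36 in; A_we = 0.1326 × 36 = 4.772 in².
F_nw = 0.6 F_EXX = 0.6 × 60 = 36 ksi.
φR_n = 0.75 × 36 × 4.772 = 128.9 kip.

φR_n ≈ 129 kip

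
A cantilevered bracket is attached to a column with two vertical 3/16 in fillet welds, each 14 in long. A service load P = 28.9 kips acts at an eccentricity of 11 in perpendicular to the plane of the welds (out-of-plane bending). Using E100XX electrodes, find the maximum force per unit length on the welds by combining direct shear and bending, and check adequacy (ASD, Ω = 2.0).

E100XX → F_EXX = 100 ksi.
L_w = 2 × 14 = 28 in; section modulus (unit throat) S = 2 × L²/6 = 65.33 in².
Direct shear f_v = P/L_w = 28.9/28 = 1.032 kip/in.
Moment M = P × e = 28.9 × 11 = 317.9 kip·in; bending f_b = M/S = 4.866 kip/in.
f_max = √(f_v² + f_b²) = √(1.032² + 4.866²) = 4.974 kip/in.
r_n/Ω = (1/2.0) × 0.6 × 100 × (0.707 × 0.1875) = 3.977 kip/in → NOT adequate.

f_max ≈ 4.97 kip/in; NOT adequate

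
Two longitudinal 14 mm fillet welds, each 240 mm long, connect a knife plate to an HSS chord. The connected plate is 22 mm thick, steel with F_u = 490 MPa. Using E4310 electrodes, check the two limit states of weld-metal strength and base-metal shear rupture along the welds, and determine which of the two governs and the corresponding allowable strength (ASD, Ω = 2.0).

E43XX → F_EXX = 430 MPa.
t_e = 0.707 × 14 = 9.898 mm; L = 480 mm.
Weld metal: R_n/Ω = (1/2.0) × 0.6 × 430 × 9.898 × 480 × 10⁻³ = 612.9 kN.
Base metal (shear rupture): R_n/Ω = (1/2.0) × 0.6 × 490 × 22 × 480 × 10⁻³ = 1552 kN.
Governing: weld metal.

R_n/Ω ≈ 613 kN (weld metal governs)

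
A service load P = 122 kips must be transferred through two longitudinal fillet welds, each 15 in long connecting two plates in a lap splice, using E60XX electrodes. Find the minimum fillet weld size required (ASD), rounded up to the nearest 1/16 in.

E60XX → F_EXX = 60 ksi.
Total weld length L = 30 in.
Required throat t_e = P × Ω / (0.6 F_EXX × L) = 122 × 2.0 / (0.6 × 60 × 30) = 0.2259 in.
Required leg w = t_e / 0.707 = 0.3196 in → use 3/8 in.

w = 3/8 in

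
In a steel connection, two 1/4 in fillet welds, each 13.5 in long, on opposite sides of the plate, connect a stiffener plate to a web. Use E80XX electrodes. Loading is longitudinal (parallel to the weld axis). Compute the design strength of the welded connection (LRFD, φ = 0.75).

E80XX → F_EXX = 80 ksi.
Effective throat t_e = 0.707 × 0.25 = 0.1767 in.
Total length L = 27 in; A_we = 0.1767 × 27 = 4.772 in².
F_nw = 0.6 F_EXX = 0.6 × 80 = 48 ksi.
φR_n = 0.75 × 48 × 4.772 = 171.8 kip.

φR_n ≈ 172 kip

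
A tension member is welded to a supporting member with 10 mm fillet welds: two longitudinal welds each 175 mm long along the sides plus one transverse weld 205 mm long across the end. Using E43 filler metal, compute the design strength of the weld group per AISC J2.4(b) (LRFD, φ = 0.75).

E43XX → F_EXX = 430 MPa.
t_e = 0.707 × 10 = 7.07 mm.
R_nwl = 0.6 × 430 × 7.07 × 350 × 10⁻³ = 638.4 kN (longitudinal, 2 welds).
R_nwt = 0.6 × 430 × 7.07 × 205 × 10⁻³ = 373.9 kN (transverse, base value).
(i) R_nwl + R_nwt = 1012 kN; (ii) 0.85 R_nwl + 1.5 R_nwt = 1104 kN.
R_n = max = 1104 kN [governs: (ii)]; φR_n = 827.7 kN.

φR_n ≈ 828 kN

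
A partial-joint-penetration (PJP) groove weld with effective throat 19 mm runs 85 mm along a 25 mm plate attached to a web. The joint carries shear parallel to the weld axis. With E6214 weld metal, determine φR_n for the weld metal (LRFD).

φR_n ≈ 451 kN

E62XX → F_EXX = 620 MPa.
Effective throat (given) t_e = 19 mm.
A_we = 19 × 85 = 1615 mm².
F_nw = 0.6 F_EXX = 372 MPa.
φR_n = 0.75 × 372 × 1615 × 10⁻³ = 450.6 kN.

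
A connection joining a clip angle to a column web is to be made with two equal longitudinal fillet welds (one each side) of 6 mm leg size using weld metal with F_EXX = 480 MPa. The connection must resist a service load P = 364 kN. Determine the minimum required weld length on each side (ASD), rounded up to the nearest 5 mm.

L = 300 mm on each side

Throat t_e = 0.707 × 6 = 4.242 mm.
r_n/Ω = (0.6 × 480 × 4.242) / 2.0 = 610.8 N/mm = 0.6108 kN/mm.
L_req = P / (r_n/Ω) = 364 / 0.6108 = 595.9 mm total.
Per side: 595.9 / 2 = 297.9 mm.
Round up → use L = 300 mm on each side.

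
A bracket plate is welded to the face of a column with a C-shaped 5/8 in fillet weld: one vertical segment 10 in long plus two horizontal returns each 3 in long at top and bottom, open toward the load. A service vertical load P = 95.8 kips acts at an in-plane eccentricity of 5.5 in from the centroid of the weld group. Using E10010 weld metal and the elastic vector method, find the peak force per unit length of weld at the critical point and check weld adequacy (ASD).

f_max ≈ 15.5 kip/in; NOT adequate

E100XX → F_EXX = 100 ksi.
Total weld length L_w = 16 in. Treat welds as unit-width lines.
Centroid: x̄ = 2×3×1.5 / 16 = 0.5625 in from the vertical weld.
Polar moment about centroid: J = I_x + I_y = [10³/12 + 2×3×5²] + [10×0.5625² + 2(3³/12 + 3×0.9375²)] = 246.3 in³.
Direct shear f_v = P/L_w = 95.8 / 16 = 5.987 kip/in (vertical).
Torsion M = P·e = 95.8 × 5.5 = 526.9 kip·in.
Critical point at (x, y) = (2.438, 5) from centroid. f_tx = M·y/J = 10.7 kip/in; f_ty = M·x/J = 5.215 kip/in.
Resultant f_max = √[f_tx² + (f_v + f_ty)²] = √[10.7² + (5.987 + 5.215)²] = 15.49 kip/in.
Capacity per unit length: r_n/Ω = (1/2.0) × 0.6 × 100 × (0.707 × 0.625) = 13.26 kip/in.
15.49 > 13.26 → NOT adequate.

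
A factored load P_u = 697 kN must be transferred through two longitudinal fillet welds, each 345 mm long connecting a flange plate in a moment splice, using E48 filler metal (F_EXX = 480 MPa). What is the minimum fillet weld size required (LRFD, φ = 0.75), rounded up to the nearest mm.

w = 7 mm

Total weld length L = 690 mm.
Required throat t_e = P_u / (φ × 0.6 F_EXX × L) = 697 / (0.75 × 0.6 × 480 × 690 × 10⁻³) = 4.677 mm.
Required leg w = t_e / 0.707 = 6.615 mm → use 7 mm.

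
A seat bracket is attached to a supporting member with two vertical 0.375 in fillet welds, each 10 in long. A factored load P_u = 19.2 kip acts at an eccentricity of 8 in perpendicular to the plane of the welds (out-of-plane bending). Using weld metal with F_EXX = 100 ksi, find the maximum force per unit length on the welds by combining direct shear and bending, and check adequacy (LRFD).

L_w = 2 × 10 = 20 in; section modulus (unit throat) S = 2 × L²/6 = 33.33 in².
Direct shear f_v = P/L_w = 19.2/20 = 0.96 kip/in.
Moment M = P × e = 19.2 × 8 = 153.6 kip·in; bending f_b = M/S = 4.608 kip/in.
f_max = √(f_v² + f_b²) = √(0.96² + 4.608²) = 4.707 kip/in.
φr_n = 0.75 × 0.6 × 100 × (0.707 × 0.375) = 11.93 kip/in → adequate.

f_max ≈ 4.71 kip/in; adequate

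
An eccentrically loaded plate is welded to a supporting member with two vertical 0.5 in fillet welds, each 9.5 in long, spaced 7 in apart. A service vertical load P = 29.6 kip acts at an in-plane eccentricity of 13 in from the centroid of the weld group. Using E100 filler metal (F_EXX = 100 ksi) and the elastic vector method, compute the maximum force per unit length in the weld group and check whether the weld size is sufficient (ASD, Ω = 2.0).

Total weld length L_w = 19 in. Treat welds as unit-width lines.
Polar moment about centroid: J = 2[d³/12 + d(b/2)²] = 2[9.5³/12 + 9.5×3.5²] = 375.6 in³.
Direct shear f_v = P/L_w = 29.6 / 19 = 1.558 kip/in (vertical).
Torsion M = P·e = 29.6 × 13 = 384.8 kip·in.
Critical point at (x, y) = (3.5, 4.75) from centroid. f_tx = M·y/J = 4.866 kip/in; f_ty = M·x/J = 3.585 kip/in.
Resultant f_max = √[f_tx² + (f_v + f_ty)²] = √[4.866² + (1.558 + 3.585)²] = 7.08 kip/in.
Capacity per unit length: r_n/Ω = (1/2.0) × 0.6 × 100 × (0.707 × 0.5) = 10.6 kip/in.
7.08 ≤ 10.6 → adequate.

f_max ≈ 7.08 kip/in; adequate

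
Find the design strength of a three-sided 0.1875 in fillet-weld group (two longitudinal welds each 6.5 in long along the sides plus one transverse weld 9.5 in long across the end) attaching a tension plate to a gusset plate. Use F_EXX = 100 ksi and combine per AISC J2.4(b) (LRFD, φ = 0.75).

φR_n ≈ 151 kip

t_e = 0.707 × 0.1875 = 0.1326 in.
R_nwl = 0.6 × 100 × 0.1326 × 13 = 103.4 kip (longitudinal, 2 welds).
R_nwt = 0.6 × 100 × 0.1326 × 9.5 = 75.56 kip (transverse, base value).
(i) R_nwl + R_nwt = 179 kip; (ii) 0.85 R_nwl + 1.5 R_nwt = 201.2 kip.
R_n = max = 201.2 kip [governs: (ii)]; φR_n = 150.9 kip.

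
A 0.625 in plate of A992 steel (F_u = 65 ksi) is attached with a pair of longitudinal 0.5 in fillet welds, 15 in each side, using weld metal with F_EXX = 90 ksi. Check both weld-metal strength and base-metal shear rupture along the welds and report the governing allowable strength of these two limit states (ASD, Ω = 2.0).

t_e = 0.707 × 0.5 = 0.3535 in; L = 30 in.
Weld metal: R_n/Ω = (1/2.0) × 0.6 × 90 × 0.3535 × 30 = 286.3 kips.
Base metal (shear rupture): R_n/Ω = (1/2.0) × 0.6 × 65 × 0.625 × 30 = 365.6 kips.
Governing: weld metal.

R_n/Ω ≈ 286 kips (weld metal governs)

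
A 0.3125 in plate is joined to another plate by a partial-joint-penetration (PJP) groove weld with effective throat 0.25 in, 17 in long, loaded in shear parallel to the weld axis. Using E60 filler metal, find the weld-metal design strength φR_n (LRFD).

φR_n ≈ 115 kips

E60XX → F_EXX = 60 ksi.
Effective throat (given) t_e = 0.25 in.
A_we = 0.25 × 17 = 4.25 in².
F_nw = 0.6 F_EXX = 36 ksi.
φR_n = 0.75 × 36 × 4.25 = 114.8 kips.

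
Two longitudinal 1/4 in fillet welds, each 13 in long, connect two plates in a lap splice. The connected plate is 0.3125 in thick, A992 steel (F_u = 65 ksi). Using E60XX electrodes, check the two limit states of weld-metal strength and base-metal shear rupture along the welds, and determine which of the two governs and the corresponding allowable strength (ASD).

R_n/Ω ≈ 82.7 kip (weld metal governs)

E60XX → F_EXX = 60 ksi.
t_e = 0.707 × 0.25 = 0.1767 in; L = 26 in.
Weld metal: R_n/Ω = (1/2.0) × 0.6 × 60 × 0.1767 × 26 = 82.72 kip.
Base metal (shear rupture): R_n/Ω = (1/2.0) × 0.6 × 65 × 0.3125 × 26 = 158.4 kip.
Governing: weld metal.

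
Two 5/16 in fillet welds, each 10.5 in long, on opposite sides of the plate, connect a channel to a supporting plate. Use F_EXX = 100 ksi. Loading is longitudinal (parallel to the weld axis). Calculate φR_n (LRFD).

φR_n ≈ 209 kips

Effective throat t_e = 0.707 × 0.3125 = 0.2209 in.
Total length L = 21 in; A_we = 0.2209 × 21 = 4.64 in².
F_nw = 0.6 F_EXX = 0.6 × 100 = 60 ksi.
φR_n = 0.75 × 60 × 4.64 = 208.8 kips.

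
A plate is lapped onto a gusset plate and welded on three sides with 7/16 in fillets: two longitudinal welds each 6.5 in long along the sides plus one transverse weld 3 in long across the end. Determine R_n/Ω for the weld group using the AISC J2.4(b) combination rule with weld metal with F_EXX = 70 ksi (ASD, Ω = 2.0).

t_e = 0.707 × 0.4375 = 0.3093 in.
R_nwl = 0.6 × 70 × 0.3093 × 13 = 168.9 kip (longitudinal, 2 welds).
R_nwt = 0.6 × 70 × 0.3093 × 3 = 38.97 kip (transverse, base value).
(i) R_nwl + R_nwt = 207.9 kip; (ii) 0.85 R_nwl + 1.5 R_nwt = 202 kip.
R_n = max = 207.9 kip [governs: (i)]; R_n/Ω = 103.9 kip.

R_n/Ω ≈ 104 kip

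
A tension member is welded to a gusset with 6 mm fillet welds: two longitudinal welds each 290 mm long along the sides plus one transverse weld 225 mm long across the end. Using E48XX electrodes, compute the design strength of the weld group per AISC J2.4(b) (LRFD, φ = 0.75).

φR_n ≈ 761 kN

E48XX → F_EXX = 480 MPa.
t_e = 0.707 × 6 = 4.242 mm.
R_nwl = 0.6 × 480 × 4.242 × 580 × 10⁻³ = 708.6 kN (longitudinal, 2 welds).
R_nwt = 0.6 × 480 × 4.242 × 225 × 10⁻³ = 274.9 kN (transverse, base value).
(i) R_nwl + R_nwt = 983.5 kN; (ii) 0.85 R_nwl + 1.5 R_nwt = 1015 kN.
R_n = max = 1015 kN [governs: (ii)]; φR_n = 761 kN.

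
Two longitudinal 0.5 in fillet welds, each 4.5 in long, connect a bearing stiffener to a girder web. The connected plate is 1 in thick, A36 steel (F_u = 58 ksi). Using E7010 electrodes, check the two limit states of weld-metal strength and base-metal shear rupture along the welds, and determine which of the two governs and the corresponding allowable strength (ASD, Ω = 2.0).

R_n/Ω ≈ 66.8 kips (weld metal governs)

E70XX → F_EXX = 70 ksi.
t_e = 0.707 × 0.5 = 0.3535 in; L = 9 in.
Weld metal: R_n/Ω = (1/2.0) × 0.6 × 70 × 0.3535 × 9 = 66.81 kips.
Base metal (shear rupture): R_n/Ω = (1/2.0) × 0.6 × 58 × 1 × 9 = 156.6 kips.
Governing: weld metal.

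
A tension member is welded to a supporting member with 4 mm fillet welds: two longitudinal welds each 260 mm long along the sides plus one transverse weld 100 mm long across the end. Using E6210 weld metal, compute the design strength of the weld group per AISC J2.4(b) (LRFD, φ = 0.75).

φR_n ≈ 489 kN

E62XX → F_EXX = 620 MPa.
t_e = 0.707 × 4 = 2.828 mm.
R_nwl = 0.6 × 620 × 2.828 × 520 × 10⁻³ = 547 kN (longitudinal, 2 welds).
R_nwt = 0.6 × 620 × 2.828 × 100 × 10⁻³ = 105.2 kN (transverse, base value).
(i) R_nwl + R_nwt = 652.2 kN; (ii) 0.85 R_nwl + 1.5 R_nwt = 622.8 kN.
R_n = max = 652.2 kN [governs: (i)]; φR_n = 489.2 kN.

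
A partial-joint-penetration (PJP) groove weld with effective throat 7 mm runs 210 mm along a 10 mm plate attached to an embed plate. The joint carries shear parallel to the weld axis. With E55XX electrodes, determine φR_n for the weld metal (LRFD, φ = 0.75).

E55XX → F_EXX = 550 MPa.
Effective throat (given) t_e = 7 mm.
A_we = 7 × 210 = 1470 mm².
F_nw = 0.6 F_EXX = 330 MPa.
φR_n = 0.75 × 330 × 1470 × 10⁻³ = 363.8 kN.

φR_n ≈ 364 kN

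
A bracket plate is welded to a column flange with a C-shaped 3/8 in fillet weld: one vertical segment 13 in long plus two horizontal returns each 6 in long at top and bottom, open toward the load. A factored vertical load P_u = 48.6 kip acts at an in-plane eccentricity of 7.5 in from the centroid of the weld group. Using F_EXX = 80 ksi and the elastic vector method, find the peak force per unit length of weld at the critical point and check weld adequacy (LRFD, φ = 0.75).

Total weld length L_w = 25 in. Treat welds as unit-width lines.
Centroid: x̄ = 2×6×3 / 25 = 1.44 in from the vertical weld.
Polar moment about centroid: J = I_x + I_y = [13³/12 + 2×6×6.5²] + [13×1.44² + 2(6³/12 + 6×1.56²)] = 782.2 in³.
Direct shear f_v = P/L_w = 48.6 / 25 = 1.944 kip/in (vertical).
Torsion M = P·e = 48.6 × 7.5 = 364.5 kip·in.
Critical point at (x, y) = (4.56, 6.5) from centroid. f_tx = M·y/J = 3.029 kip/in; f_ty = M·x/J = 2.125 kip/in.
Resultant f_max = √[f_tx² + (f_v + f_ty)²] = √[3.029² + (1.944 + 2.125)²] = 5.072 kip/in.
Capacity per unit length: φr_n = 0.75 × 0.6 × 80 × (0.707 × 0.375) = 9.544 kip/in.
5.072 ≤ 9.544 → adequate.

f_max ≈ 5.07 kip/in; adequate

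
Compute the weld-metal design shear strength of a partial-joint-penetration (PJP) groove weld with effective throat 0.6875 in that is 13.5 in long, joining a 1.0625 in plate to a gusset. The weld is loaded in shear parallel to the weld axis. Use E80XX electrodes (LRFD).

φR_n ≈ 334 kip

E80XX → F_EXX = 80 ksi.
Effective throat (given) t_e = 0.6875 in.
A_we = 0.6875 × 13.5 = 9.281 in².
F_nw = 0.6 F_EXX = 48 ksi.
φR_n = 0.75 × 48 × 9.281 = 334.1 kip.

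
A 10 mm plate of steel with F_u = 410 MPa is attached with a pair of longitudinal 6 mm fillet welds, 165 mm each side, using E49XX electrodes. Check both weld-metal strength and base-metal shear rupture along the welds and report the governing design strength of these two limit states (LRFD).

E49XX → F_EXX = 490 MPa.
t_e = 0.707 × 6 = 4.242 mm; L = 330 mm.
Weld metal: φR_n = 0.75 × 0.6 × 490 × 4.242 × 330 × 10⁻³ = 308.7 kN.
Base metal (shear rupture): φR_n = 0.75 × 0.6 × 410 × 10 × 330 × 10⁻³ = 608.9 kN.
Governing: weld metal.

φR_n ≈ 309 kN (weld metal governs)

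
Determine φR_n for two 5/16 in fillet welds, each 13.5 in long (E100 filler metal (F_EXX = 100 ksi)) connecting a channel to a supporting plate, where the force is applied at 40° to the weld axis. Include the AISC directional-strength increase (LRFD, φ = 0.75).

φR_n ≈ 338 kips

t_e = 0.707 × 0.3125 = 0.2209 in; A_we = 0.2209 × 27 = 5.965 in².
Directional factor: 1.0 + 0.5 sin^1.5(40°) = 1.258.
F_nw = 0.6 × 100 × 1.258 = 75.46 ksi.
φR_n = 0.75 × 75.46 × 5.965 = 337.6 kips.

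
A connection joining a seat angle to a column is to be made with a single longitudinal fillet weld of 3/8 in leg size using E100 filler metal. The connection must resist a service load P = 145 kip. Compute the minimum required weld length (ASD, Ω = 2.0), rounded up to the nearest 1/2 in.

L = 18.5 in

E100XX → F_EXX = 100 ksi.
Throat t_e = 0.707 × 0.375 = 0.2651 in.
r_n/Ω = (0.6 × 100 × 0.2651) / 2.0 = 7.954 kip/in.
L_req = P / (r_n/Ω) = 145 / 7.954 = 18.23 in total.
Round up → use L = 18.5 in.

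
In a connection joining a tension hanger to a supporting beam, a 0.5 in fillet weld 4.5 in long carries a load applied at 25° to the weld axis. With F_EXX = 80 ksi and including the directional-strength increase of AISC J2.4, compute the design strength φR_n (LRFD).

t_e = 0.707 × 0.5 = 0.3535 in; A_we = 0.3535 × 4.5 = 1.591 in².
Directional factor: 1.0 + 0.5 sin^1.5(25°) = 1.137.
F_nw = 0.6 × 80 × 1.137 = 54.59 ksi.
φR_n = 0.75 × 54.59 × 1.591 = 65.13 kip.

φR_n ≈ 65.1 kip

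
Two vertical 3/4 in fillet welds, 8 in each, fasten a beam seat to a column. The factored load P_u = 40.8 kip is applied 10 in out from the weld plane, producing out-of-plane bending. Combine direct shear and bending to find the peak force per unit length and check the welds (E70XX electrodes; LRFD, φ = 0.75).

E70XX → F_EXX = 70 ksi.
L_w = 2 × 8 = 16 in; section modulus (unit throat) S = 2 × L²/6 = 21.33 in².
Direct shear f_v = P/L_w = 40.8/16 = 2.55 kip/in.
Moment M = P × e = 40.8 × 10 = 408 kip·in; bending f_b = M/S = 19.12 kip/in.
f_max = √(f_v² + f_b²) = √(2.55² + 19.12²) = 19.29 kip/in.
φr_n = 0.75 × 0.6 × 70 × (0.707 × 0.75) = 16.7 kip/in → NOT adequate.

f_max ≈ 19.3 kip/in; NOT adequate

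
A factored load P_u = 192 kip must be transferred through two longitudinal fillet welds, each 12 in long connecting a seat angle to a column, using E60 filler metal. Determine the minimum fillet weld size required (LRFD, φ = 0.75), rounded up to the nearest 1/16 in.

E60XX → F_EXX = 60 ksi.
Total weld length L = 24 in.
Required throat t_e = P_u / (φ × 0.6 F_EXX × L) = 192 / (0.75 × 0.6 × 60 × 24) = 0.2963 in.
Required leg w = t_e / 0.707 = 0.4191 in → use 7/16 in.

w = 7/16 in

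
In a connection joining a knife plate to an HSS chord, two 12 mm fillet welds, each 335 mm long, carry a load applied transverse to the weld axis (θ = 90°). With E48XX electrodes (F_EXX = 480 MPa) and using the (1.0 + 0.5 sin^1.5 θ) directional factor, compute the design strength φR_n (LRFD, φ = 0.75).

t_e = 0.707 × 12 = 8.484 mm; A_we = 8.484 × 670 = 5684 mm².
Directional factor: 1.0 + 0.5 sin^1.5(90°) = 1.5.
F_nw = 0.6 × 480 × 1.5 = 432 MPa.
φR_n = 0.75 × 432 × 5684 × 10⁻³ = 1842 kN.

φR_n ≈ 1840 kN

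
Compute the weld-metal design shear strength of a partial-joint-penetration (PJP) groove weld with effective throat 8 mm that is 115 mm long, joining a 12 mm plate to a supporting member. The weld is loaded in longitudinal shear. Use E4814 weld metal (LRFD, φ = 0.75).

φR_n ≈ 199 kN

E48XX → F_EXX = 480 MPa.
Effective throat (given) t_e = 8 mm.
A_we = 8 × 115 = 920 mm².
F_nw = 0.6 F_EXX = 288 MPa.
φR_n = 0.75 × 288 × 920 × 10⁻³ = 198.7 kN.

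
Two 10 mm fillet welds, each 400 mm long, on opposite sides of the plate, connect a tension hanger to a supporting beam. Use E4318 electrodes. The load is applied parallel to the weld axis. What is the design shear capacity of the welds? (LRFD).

φR_n ≈ 1090 kN

E43XX → F_EXX = 430 MPa.
Effective throat t_e = 0.707 × 10 = 7.07 mm.
Total length L = 800 mm; A_we = 7.07 × 800 = 5656 mm².
F_nw = 0.6 F_EXX = 0.6 × 430 = 258 MPa.
φR_n = 0.75 × 258 × 5656 × 10⁻³ = 1094 kN.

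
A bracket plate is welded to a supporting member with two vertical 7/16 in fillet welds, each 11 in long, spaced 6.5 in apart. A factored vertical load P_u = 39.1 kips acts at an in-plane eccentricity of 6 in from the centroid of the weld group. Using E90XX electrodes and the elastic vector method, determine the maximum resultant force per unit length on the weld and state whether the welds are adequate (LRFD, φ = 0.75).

f_max ≈ 4.47 kip/in; adequate

E90XX → F_EXX = 90 ksi.
Total weld length L_w = 22 in. Treat welds as unit-width lines.
Polar moment about centroid: J = 2[d³/12 + d(b/2)²] = 2[11³/12 + 11×3.25²] = 454.2 in³.
Direct shear f_v = P/L_w = 39.1 / 22 = 1.777 kip/in (vertical).
Torsion M = P·e = 39.1 × 6 = 234.6 kip·in.
Critical point at (x, y) = (3.25, 5.5) from centroid. f_tx = M·y/J = 2.841 kip/in; f_ty = M·x/J = 1.679 kip/in.
Resultant f_max = √[f_tx² + (f_v + f_ty)²] = √[2.841² + (1.777 + 1.679)²] = 4.474 kip/in.
Capacity per unit length: φr_n = 0.75 × 0.6 × 90 × (0.707 × 0.4375) = 12.53 kip/in.
4.474 ≤ 12.53 → adequate.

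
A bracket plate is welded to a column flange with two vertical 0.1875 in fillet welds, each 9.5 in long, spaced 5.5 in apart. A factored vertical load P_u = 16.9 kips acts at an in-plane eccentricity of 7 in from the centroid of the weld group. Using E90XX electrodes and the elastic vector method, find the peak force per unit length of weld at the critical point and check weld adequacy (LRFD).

E90XX → F_EXX = 90 ksi.
Total weld length L_w = 19 in. Treat welds as unit-width lines.
Polar moment about centroid: J = 2[d³/12 + d(b/2)²] = 2[9.5³/12 + 9.5×2.75²] = 286.6 in³.
Direct shear f_v = P/L_w = 16.9 / 19 = 0.8895 kip/in (vertical).
Torsion M = P·e = 16.9 × 7 = 118.3 kip·in.
Critical point at (x, y) = (2.75, 4.75) from centroid. f_tx = M·y/J = 1.961 kip/in; f_ty = M·x/J = 1.135 kip/in.
Resultant f_max = √[f_tx² + (f_v + f_ty)²] = √[1.961² + (0.8895 + 1.135)²] = 2.818 kip/in.
Capacity per unit length: φr_n = 0.75 × 0.6 × 90 × (0.707 × 0.1875) = 5.369 kip/in.
2.818 ≤ 5.369 → adequate.

f_max ≈ 2.82 kip/in; adequate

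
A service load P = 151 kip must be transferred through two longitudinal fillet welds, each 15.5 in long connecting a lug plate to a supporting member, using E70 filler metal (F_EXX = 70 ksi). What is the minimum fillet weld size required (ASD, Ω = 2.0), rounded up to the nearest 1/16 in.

w = 3/8 in

Total weld length L = 31 in.
Required throat t_e = P × Ω / (0.6 F_EXX × L) = 151 × 2.0 / (0.6 × 70 × 31) = 0.232 in.
Required leg w = t_e / 0.707 = 0.3281 in → use 3/8 in.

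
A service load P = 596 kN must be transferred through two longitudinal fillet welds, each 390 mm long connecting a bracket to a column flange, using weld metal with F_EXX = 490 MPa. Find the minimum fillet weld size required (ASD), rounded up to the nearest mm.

Total weld length L = 780 mm.
Required throat t_e = P × Ω / (0.6 F_EXX × L) = 596 × 2.0 / (0.6 × 490 × 780 × 10⁻³) = 5.198 mm.
Required leg w = t_e / 0.707 = 7.352 mm → use 8 mm.

w = 8 mm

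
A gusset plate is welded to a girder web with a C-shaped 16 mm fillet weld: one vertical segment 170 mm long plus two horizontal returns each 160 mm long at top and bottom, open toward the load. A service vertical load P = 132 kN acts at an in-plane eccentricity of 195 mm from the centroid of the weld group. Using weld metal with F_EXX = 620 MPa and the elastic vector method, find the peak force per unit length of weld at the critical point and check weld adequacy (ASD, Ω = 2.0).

f_max ≈ 1080 N/mm; adequate

Total weld length L_w = 490 mm. Treat welds as unit-width lines.
Centroid: x̄ = 2×160×80 / 490 = 52.24 mm from the vertical weld.
Polar moment about centroid: J = I_x + I_y = [170³/12 + 2×160×85²] + [170×52.24² + 2(160³/12 + 160×27.76²)] = 4115000 mm³.
Direct shear f_v = P/L_w = 132×10³ / 490 = 269.4 N/mm (vertical).
Torsion M = P·e = 132×10³ × 195 = 25740000 N·mm.
Critical point at (x, y) = (107.8, 85) from centroid. f_tx = M·y/J = 531.7 N/mm; f_ty = M·x/J = 674.1 N/mm.
Resultant f_max = √[f_tx² + (f_v + f_ty)²] = √[531.7² + (269.4 + 674.1)²] = 1083 N/mm.
Capacity per unit length: r_n/Ω = (1/2.0) × 0.6 × 620 × (0.707 × 16) = 2104 N/mm.
1083 ≤ 2104 → adequate.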